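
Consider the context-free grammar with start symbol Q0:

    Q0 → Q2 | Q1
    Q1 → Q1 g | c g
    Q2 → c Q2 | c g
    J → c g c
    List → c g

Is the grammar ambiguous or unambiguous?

Witness: c g

Derivation 1: Q0 ⇒ Q2 ⇒ c g
Derivation 2: Q0 ⇒ Q1 ⇒ c g

Two distinct leftmost derivations for the same string.

Ambiguous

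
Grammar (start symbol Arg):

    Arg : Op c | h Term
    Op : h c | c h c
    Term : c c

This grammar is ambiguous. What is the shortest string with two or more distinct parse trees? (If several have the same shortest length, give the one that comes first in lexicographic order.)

length 3: h c c has 2 parse trees

Two derivations of h c c:
  Arg ⇒ Op c ⇒ h c c
  Arg ⇒ h Term ⇒ h c c

h c c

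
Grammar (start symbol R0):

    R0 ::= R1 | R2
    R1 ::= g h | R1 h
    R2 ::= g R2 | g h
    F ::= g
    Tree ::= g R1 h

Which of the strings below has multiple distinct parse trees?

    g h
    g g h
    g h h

g h: 2 trees
g g h: 1 tree
g h h: 1 tree

g h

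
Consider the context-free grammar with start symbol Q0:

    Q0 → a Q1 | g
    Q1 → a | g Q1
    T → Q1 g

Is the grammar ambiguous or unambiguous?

(T is unreachable from Q0, so its rules don't affect L(Q0).) Restricted to the reachable nonterminals, every rule has the form A → t or A → t B, and no two rules for the same A share a first terminal. The grammar encodes a DFA — one run per string.

Unambiguous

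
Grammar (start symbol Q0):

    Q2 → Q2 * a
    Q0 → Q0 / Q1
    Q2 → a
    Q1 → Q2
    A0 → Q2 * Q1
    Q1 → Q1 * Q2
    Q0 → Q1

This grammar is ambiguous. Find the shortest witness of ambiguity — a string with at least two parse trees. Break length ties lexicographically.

length 1: no string has ≥2 trees
length 3: a * a has 2 parse trees

Two derivations of a * a:
  Q0 ⇒ Q1 ⇒ Q2 ⇒ Q2 * a ⇒ a * a
  Q0 ⇒ Q1 ⇒ Q1 * Q2 ⇒ Q2 * Q2 ⇒ a * Q2 ⇒ a * a

a * a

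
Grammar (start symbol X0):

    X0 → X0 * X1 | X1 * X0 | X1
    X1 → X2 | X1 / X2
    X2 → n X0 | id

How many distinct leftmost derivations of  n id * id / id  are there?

Parse trees for n id * id / id:
  [X0 [X0 [X1 [X2 n [X0 [X1 [X2 id]]]]]] * [X1 [X1 [X2 id]] / [X2 id]]]
  [X0 [X1 [X2 n [X0 [X1 [X2 id]]]]] * [X0 [X1 [X1 [X2 id]] / [X2 id]]]]
  [X0 [X1 [X2 n [X0 [X0 [X1 [X2 id]]] * [X1 [X1 [X2 id]] / [X2 id]]]]]]
  [X0 [X1 [X2 n [X0 [X1 [X2 id]] * [X0 [X1 [X1 [X2 id]] / [X2 id]]]]]]]
  [X0 [X1 [X1 [X2 n [X0 [X0 [X1 [X2 id]]] * [X1 [X2 id]]]]] / [X2 id]]]
  [X0 [X1 [X1 [X2 n [X0 [X1 [X2 id]] * [X0 [X1 [X2 id]]]]]] / [X2 id]]]

6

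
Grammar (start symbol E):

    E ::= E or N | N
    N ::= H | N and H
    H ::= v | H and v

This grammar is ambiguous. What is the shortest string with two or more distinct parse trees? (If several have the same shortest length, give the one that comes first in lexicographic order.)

v and v

length 1: no string has ≥2 trees
length 3: v and v has 2 parse trees

Two derivations of v and v:
  E ⇒ N ⇒ H ⇒ H and v ⇒ v and v
  E ⇒ N ⇒ N and H ⇒ H and H ⇒ v and H ⇒ v and v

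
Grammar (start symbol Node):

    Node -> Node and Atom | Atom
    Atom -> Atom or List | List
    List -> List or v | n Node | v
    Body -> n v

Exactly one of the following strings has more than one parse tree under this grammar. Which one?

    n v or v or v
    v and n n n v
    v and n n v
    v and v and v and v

n v or v or v: 12 trees
v and n n n v: 1 tree
v and n n v: 1 tree
v and v and v and v: 1 tree

n v or v or v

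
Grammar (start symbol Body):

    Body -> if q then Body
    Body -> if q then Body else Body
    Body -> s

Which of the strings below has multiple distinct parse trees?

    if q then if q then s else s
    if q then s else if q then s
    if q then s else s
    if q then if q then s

if q then if q then s else s

if q then if q then s else s: 2 trees
if q then s else if q then s: 1 tree
if q then s else s: 1 tree
if q then if q then s: 1 tree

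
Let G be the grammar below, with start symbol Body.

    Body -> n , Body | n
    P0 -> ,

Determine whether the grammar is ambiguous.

(P0 is unreachable from Body, so its rules don't affect L(Body).) Right-recursive list with a separator: after each atom, whether the separator follows determines the rule. One parse per string.

Unambiguous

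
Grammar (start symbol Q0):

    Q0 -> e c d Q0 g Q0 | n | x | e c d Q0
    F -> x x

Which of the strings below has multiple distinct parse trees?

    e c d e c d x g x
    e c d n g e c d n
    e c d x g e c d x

e c d e c d x g x

e c d e c d x g x: 2 trees
e c d n g e c d n: 1 tree
e c d x g e c d x: 1 tree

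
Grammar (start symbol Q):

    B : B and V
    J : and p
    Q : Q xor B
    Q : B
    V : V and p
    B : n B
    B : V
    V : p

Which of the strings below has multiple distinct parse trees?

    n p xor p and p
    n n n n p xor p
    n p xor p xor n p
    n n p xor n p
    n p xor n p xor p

n p xor p and p

n p xor p and p: 2 trees
n n n n p xor p: 1 tree
n p xor p xor n p: 1 tree
n n p xor n p: 1 tree
n p xor n p xor p: 1 tree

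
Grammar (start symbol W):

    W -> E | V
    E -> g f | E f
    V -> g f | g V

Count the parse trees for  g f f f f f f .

1

Parse trees for g f f f f f f:
  [W [E [E [E [E [E [E g f] f] f] f] f] f]]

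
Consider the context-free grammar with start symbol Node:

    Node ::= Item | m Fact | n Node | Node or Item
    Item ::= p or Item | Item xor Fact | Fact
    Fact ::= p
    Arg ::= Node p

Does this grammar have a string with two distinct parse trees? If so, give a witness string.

Witness: p or p

Derivation 1: Node ⇒ Item ⇒ p or Item ⇒ p or Fact ⇒ p or p
Derivation 2: Node ⇒ Node or Item ⇒ Item or Item ⇒ Fact or Item ⇒ p or Item ⇒ p or Fact ⇒ p or p

Two distinct leftmost derivations for the same string.

Ambiguous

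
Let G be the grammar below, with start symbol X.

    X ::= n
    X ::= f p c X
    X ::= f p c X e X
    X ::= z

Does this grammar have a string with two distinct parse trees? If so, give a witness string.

Ambiguous

Witness: f p c f p c n e n

Derivation 1: X ⇒ f p c X ⇒ f p c f p c X e X ⇒ f p c f p c n e X ⇒ f p c f p c n e n
Derivation 2: X ⇒ f p c X e X ⇒ f p c f p c X e X ⇒ f p c f p c n e X ⇒ f p c f p c n e n

Two distinct leftmost derivations for the same string.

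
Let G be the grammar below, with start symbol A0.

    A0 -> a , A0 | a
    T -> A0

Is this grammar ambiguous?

(T is unreachable from A0, so its rules don't affect L(A0).) Right-recursive list with a separator: after each atom, whether the separator follows determines the rule. One parse per string.

Unambiguous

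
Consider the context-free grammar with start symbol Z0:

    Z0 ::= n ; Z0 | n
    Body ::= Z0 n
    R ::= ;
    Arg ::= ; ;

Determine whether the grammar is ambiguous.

Unambiguous

Only Z0 is reachable from Z0; ignoring the rest: Right-recursive list with a separator: after each atom, whether the separator follows determines the rule. One parse per string.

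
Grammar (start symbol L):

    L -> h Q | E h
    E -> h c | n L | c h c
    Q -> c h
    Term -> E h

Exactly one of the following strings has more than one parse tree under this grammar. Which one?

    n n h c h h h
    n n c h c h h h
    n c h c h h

n n h c h h h

n n h c h h h: 2 trees
n n c h c h h h: 1 tree
n c h c h h: 1 tree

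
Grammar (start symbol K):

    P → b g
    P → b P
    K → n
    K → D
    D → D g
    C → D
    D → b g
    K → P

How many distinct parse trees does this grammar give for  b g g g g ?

1

Parse trees for b g g g g:
  [K [D [D [D [D b g] g] g] g]]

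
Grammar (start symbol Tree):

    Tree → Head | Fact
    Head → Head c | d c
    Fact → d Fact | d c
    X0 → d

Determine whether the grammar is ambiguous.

Ambiguous

Witness: d c

Derivation 1: Tree ⇒ Head ⇒ d c
Derivation 2: Tree ⇒ Fact ⇒ d c

Two distinct leftmost derivations for the same string.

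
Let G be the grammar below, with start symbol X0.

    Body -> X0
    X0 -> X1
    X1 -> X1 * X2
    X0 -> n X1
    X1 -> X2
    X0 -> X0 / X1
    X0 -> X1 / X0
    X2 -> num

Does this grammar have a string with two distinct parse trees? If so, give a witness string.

Ambiguous

Witness: num / num

Derivation 1: X0 ⇒ X0 / X1 ⇒ X1 / X1 ⇒ X2 / X1 ⇒ num / X1 ⇒ num / X2 ⇒ num / num
Derivation 2: X0 ⇒ X1 / X0 ⇒ X2 / X0 ⇒ num / X0 ⇒ num / X1 ⇒ num / X2 ⇒ num / num

Two distinct leftmost derivations for the same string.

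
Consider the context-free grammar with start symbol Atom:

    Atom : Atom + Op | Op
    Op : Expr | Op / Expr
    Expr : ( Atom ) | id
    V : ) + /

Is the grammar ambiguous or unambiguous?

Unambiguous

Only Atom, Op, Expr are reachable from Atom; ignoring the rest: Atom → Atom + Op | Op  ;  Op → Op / Expr | Expr  — a left-associative chain with Expr at the bottom. Each string factors uniquely by precedence.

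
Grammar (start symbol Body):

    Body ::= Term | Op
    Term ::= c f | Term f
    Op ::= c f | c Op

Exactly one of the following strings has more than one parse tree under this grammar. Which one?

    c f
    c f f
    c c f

c f: 2 trees
c f f: 1 tree
c c f: 1 tree

c f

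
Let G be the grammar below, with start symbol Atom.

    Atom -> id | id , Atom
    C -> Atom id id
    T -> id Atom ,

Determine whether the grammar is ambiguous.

Unambiguous

(C, T are unreachable from Atom, so their rules don't affect L(Atom).) The reachable grammar is A → atom sep A | atom. Each atom is followed by either the separator (recurse) or end-of-string (stop) — no choice point.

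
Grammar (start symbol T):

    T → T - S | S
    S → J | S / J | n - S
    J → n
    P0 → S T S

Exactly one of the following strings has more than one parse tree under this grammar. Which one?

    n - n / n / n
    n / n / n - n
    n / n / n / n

n - n / n / n: 4 trees
n / n / n - n: 1 tree
n / n / n / n: 1 tree

n - n / n / n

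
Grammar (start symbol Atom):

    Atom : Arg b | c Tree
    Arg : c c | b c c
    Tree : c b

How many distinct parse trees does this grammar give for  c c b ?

Parse trees for c c b:
  [Atom [Arg c c] b]
  [Atom c [Tree c b]]

2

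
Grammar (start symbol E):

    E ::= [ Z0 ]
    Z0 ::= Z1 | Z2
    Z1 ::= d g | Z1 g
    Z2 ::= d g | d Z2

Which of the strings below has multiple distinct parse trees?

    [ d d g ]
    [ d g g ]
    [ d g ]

[ d d g ]: 1 tree
[ d g g ]: 1 tree
[ d g ]: 2 trees

[ d g ]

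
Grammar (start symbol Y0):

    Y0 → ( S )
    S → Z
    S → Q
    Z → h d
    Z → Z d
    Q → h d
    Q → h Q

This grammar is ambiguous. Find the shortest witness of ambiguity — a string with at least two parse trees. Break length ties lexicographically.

( h d )

length 4: ( h d ) has 2 parse trees

Two derivations of ( h d ):
  Y0 ⇒ ( S ) ⇒ ( Z ) ⇒ ( h d )
  Y0 ⇒ ( S ) ⇒ ( Q ) ⇒ ( h d )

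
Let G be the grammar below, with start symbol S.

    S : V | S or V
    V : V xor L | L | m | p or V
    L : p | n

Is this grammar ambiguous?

Ambiguous

Witness: p or m

Derivation 1: S ⇒ V ⇒ p or V ⇒ p or m
Derivation 2: S ⇒ S or V ⇒ V or V ⇒ L or V ⇒ p or V ⇒ p or m

Two distinct leftmost derivations for the same string.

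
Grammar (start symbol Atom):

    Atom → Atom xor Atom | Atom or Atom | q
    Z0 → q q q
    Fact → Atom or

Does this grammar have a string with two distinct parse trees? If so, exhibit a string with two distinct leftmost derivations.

Witness: q or q or q

Derivation 1: Atom ⇒ Atom or Atom ⇒ Atom or Atom or Atom ⇒ q or Atom or Atom ⇒ q or q or Atom ⇒ q or q or q
Derivation 2: Atom ⇒ Atom or Atom ⇒ q or Atom ⇒ q or Atom or Atom ⇒ q or q or Atom ⇒ q or q or q

Two distinct leftmost derivations for the same string.

Ambiguous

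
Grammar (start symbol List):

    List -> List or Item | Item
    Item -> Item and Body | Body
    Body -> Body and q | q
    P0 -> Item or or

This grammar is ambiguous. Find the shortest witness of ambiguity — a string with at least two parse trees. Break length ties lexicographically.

q and q

length 1: no string has ≥2 trees
length 3: q and q has 2 parse trees

Two derivations of q and q:
  List ⇒ Item ⇒ Item and Body ⇒ Body and Body ⇒ q and Body ⇒ q and q
  List ⇒ Item ⇒ Body ⇒ Body and q ⇒ q and q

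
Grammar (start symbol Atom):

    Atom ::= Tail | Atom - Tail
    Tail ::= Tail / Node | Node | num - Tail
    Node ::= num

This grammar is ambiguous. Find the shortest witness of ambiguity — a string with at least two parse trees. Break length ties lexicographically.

length 1: no string has ≥2 trees
length 3: num - num has 2 parse trees

Two derivations of num - num:
  Atom ⇒ Tail ⇒ num - Tail ⇒ num - Node ⇒ num - num
  Atom ⇒ Atom - Tail ⇒ Tail - Tail ⇒ Node - Tail ⇒ num - Tail ⇒ num - Node ⇒ num - num

num - num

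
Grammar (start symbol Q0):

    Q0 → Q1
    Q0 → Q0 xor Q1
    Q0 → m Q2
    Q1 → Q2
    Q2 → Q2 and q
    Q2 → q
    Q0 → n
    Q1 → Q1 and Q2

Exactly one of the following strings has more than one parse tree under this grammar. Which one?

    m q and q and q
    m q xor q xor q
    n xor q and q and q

n xor q and q and q

m q and q and q: 1 tree
m q xor q xor q: 1 tree
n xor q and q and q: 4 trees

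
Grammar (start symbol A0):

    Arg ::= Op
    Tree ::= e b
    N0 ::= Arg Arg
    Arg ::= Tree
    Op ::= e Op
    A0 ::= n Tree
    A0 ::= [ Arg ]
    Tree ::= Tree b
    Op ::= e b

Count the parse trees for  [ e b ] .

2

Parse trees for [ e b ]:
  [A0 [ [Arg [Op e b]] ]]
  [A0 [ [Arg [Tree e b]] ]]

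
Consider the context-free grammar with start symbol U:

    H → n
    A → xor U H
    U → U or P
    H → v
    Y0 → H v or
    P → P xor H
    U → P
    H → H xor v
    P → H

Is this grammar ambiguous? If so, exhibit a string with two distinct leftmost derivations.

Witness: n xor v

Derivation 1: U ⇒ P ⇒ P xor H ⇒ H xor H ⇒ n xor H ⇒ n xor v
Derivation 2: U ⇒ P ⇒ H ⇒ H xor v ⇒ n xor v

Two distinct leftmost derivations for the same string.

Ambiguous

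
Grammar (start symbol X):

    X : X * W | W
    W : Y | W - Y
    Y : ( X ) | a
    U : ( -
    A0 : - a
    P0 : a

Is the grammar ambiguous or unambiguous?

Unambiguous

Only X, W, Y are reachable from X; ignoring the rest: X → X * W | W  ;  W → W - Y | Y  — a left-associative chain with Y at the bottom. Each string factors uniquely by precedence.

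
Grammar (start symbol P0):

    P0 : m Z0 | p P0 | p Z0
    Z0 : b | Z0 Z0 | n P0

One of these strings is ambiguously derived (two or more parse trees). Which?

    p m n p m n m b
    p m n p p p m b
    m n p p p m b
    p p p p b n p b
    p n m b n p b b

p n m b n p b b

p m n p m n m b: 1 tree
p m n p p p m b: 1 tree
m n p p p m b: 1 tree
p p p p b n p b: 1 tree
p n m b n p b b: 7 trees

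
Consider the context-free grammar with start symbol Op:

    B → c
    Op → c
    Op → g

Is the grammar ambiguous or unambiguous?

Unambiguous

Only Op is reachable from Op; ignoring the rest: Restricted to the reachable nonterminals, every rule has the form A → t or A → t B, and no two rules for the same A share a first terminal. The grammar encodes a DFA — one run per string.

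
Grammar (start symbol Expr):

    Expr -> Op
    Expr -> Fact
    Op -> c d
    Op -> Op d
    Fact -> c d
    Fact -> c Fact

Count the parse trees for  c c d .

1

Parse trees for c c d:
  [Expr [Fact c [Fact c d]]]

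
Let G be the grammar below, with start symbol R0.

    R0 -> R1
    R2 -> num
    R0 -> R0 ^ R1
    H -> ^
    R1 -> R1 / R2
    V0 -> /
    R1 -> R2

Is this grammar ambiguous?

(V0, H are unreachable from R0, so their rules don't affect L(R0).) The grammar is stratified — R0 handles '^' (left-recursive), R1 handles '/', R2 atoms. Each operator has a fixed associativity and precedence level, so every string has one parse.

Unambiguous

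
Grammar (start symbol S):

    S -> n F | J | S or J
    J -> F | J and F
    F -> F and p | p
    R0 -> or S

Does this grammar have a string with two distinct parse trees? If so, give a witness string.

Ambiguous

Witness: p and p

Derivation 1: S ⇒ J ⇒ F ⇒ F and p ⇒ p and p
Derivation 2: S ⇒ J ⇒ J and F ⇒ F and F ⇒ p and F ⇒ p and p

Two distinct leftmost derivations for the same string.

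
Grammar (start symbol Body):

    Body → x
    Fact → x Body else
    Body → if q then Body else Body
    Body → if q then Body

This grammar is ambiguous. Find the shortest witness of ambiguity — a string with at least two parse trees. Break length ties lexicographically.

length 1: no string has ≥2 trees
length 4: no string has ≥2 trees
length 6: no string has ≥2 trees
length 7: no string has ≥2 trees
length 9: if q then if q then x else x has 2 parse trees

Two derivations of if q then if q then x else x:
  Body ⇒ if q then Body else Body ⇒ if q then if q then Body else Body ⇒ if q then if q then x else Body ⇒ if q then if q then x else x
  Body ⇒ if q then Body ⇒ if q then if q then Body else Body ⇒ if q then if q then x else Body ⇒ if q then if q then x else x

if q then if q then x else x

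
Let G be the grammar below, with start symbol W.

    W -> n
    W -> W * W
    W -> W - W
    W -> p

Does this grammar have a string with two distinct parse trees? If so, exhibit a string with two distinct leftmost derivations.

Witness: n * n * n

Derivation 1: W ⇒ W * W ⇒ n * W ⇒ n * W * W ⇒ n * n * W ⇒ n * n * n
Derivation 2: W ⇒ W * W ⇒ W * W * W ⇒ n * W * W ⇒ n * n * W ⇒ n * n * n

Two distinct leftmost derivations for the same string.

Ambiguous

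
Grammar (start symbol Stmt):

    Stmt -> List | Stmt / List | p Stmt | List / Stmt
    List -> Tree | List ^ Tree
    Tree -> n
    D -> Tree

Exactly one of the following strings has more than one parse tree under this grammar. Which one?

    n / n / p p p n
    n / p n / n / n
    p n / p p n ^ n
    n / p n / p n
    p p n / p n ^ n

n / n / p p p n: 1 tree
n / p n / n / n: 11 trees
p n / p p n ^ n: 1 tree
n / p n / p n: 1 tree
p p n / p n ^ n: 1 tree

n / p n / n / n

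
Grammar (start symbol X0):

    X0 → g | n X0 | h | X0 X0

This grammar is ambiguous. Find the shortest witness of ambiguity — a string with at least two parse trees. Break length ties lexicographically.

length 1: no string has ≥2 trees
length 2: no string has ≥2 trees
length 3: g g g has 2 parse trees

Two derivations of g g g:
  X0 ⇒ X0 X0 ⇒ g X0 ⇒ g X0 X0 ⇒ g g X0 ⇒ g g g
  X0 ⇒ X0 X0 ⇒ X0 X0 X0 ⇒ g X0 X0 ⇒ g g X0 ⇒ g g g

g g g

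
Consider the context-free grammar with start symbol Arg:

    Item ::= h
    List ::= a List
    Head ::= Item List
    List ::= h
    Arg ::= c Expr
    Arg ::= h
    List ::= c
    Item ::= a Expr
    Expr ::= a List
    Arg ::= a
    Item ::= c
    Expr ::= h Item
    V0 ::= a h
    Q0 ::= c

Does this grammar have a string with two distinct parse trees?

(Q0, Head, V0 are unreachable from Arg, so their rules don't affect L(Arg).) The reachable rules are right-linear with at most one rule per (nonterminal, next-terminal) pair. Each input token forces the next rule, so parsing is deterministic.

Unambiguous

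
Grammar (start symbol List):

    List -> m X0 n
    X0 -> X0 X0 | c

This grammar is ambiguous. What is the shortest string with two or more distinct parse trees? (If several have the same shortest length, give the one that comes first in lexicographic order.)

length 3: no string has ≥2 trees
length 4: no string has ≥2 trees
length 5: m c c c n has 2 parse trees

Two derivations of m c c c n:
  List ⇒ m X0 n ⇒ m X0 X0 n ⇒ m X0 X0 X0 n ⇒ m c X0 X0 n ⇒ m c c X0 n ⇒ m c c c n
  List ⇒ m X0 n ⇒ m X0 X0 n ⇒ m c X0 n ⇒ m c X0 X0 n ⇒ m c c X0 n ⇒ m c c c n

m c c c n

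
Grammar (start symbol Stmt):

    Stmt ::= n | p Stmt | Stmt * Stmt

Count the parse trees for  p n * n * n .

5

Parse trees for p n * n * n:
  [Stmt p [Stmt [Stmt n] * [Stmt [Stmt n] * [Stmt n]]]]
  [Stmt p [Stmt [Stmt [Stmt n] * [Stmt n]] * [Stmt n]]]
  [Stmt [Stmt p [Stmt n]] * [Stmt [Stmt n] * [Stmt n]]]
  [Stmt [Stmt p [Stmt [Stmt n] * [Stmt n]]] * [Stmt n]]
  [Stmt [Stmt [Stmt p [Stmt n]] * [Stmt n]] * [Stmt n]]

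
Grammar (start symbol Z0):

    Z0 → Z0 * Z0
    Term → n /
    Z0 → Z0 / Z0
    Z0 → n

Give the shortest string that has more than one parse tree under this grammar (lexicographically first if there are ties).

n * n * n

length 1: no string has ≥2 trees
length 3: no string has ≥2 trees
length 5: n * n * n has 2 parse trees

Two derivations of n * n * n:
  Z0 ⇒ Z0 * Z0 ⇒ Z0 * Z0 * Z0 ⇒ n * Z0 * Z0 ⇒ n * n * Z0 ⇒ n * n * n
  Z0 ⇒ Z0 * Z0 ⇒ n * Z0 ⇒ n * Z0 * Z0 ⇒ n * n * Z0 ⇒ n * n * n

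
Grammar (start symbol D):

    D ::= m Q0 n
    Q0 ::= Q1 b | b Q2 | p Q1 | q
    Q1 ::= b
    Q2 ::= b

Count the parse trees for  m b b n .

2

Parse trees for m b b n:
  [D m [Q0 [Q1 b] b] n]
  [D m [Q0 b [Q2 b]] n]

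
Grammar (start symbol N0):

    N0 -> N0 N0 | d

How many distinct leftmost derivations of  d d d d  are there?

Parse trees for d d d d:
  [N0 [N0 d] [N0 [N0 d] [N0 [N0 d] [N0 d]]]]
  [N0 [N0 d] [N0 [N0 [N0 d] [N0 d]] [N0 d]]]
  [N0 [N0 [N0 d] [N0 d]] [N0 [N0 d] [N0 d]]]
  [N0 [N0 [N0 d] [N0 [N0 d] [N0 d]]] [N0 d]]
  [N0 [N0 [N0 [N0 d] [N0 d]] [N0 d]] [N0 d]]

5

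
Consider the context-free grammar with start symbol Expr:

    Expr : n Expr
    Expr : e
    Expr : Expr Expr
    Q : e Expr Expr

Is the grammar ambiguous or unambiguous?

Witness: e e e

Derivation 1: Expr ⇒ Expr Expr ⇒ e Expr ⇒ e Expr Expr ⇒ e e Expr ⇒ e e e
Derivation 2: Expr ⇒ Expr Expr ⇒ Expr Expr Expr ⇒ e Expr Expr ⇒ e e Expr ⇒ e e e

Two distinct leftmost derivations for the same string.

Ambiguous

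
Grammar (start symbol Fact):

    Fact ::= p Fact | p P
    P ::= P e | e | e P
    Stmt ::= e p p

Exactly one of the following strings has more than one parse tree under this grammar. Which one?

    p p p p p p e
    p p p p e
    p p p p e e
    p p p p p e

p p p p p p e: 1 tree
p p p p e: 1 tree
p p p p e e: 2 trees
p p p p p e: 1 tree

p p p p e e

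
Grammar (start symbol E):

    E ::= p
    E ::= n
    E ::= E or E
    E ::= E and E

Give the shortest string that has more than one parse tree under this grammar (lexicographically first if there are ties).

n and n and n

length 1: no string has ≥2 trees
length 3: no string has ≥2 trees
length 5: n and n and n has 2 parse trees

Two derivations of n and n and n:
  E ⇒ E and E ⇒ n and E ⇒ n and E and E ⇒ n and n and E ⇒ n and n and n
  E ⇒ E and E ⇒ E and E and E ⇒ n and E and E ⇒ n and n and E ⇒ n and n and n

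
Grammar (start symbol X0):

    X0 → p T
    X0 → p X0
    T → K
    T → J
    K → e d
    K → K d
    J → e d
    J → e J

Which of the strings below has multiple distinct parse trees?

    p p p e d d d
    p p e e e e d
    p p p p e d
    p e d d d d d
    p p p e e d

p p p e d d d: 1 tree
p p e e e e d: 1 tree
p p p p e d: 2 trees
p e d d d d d: 1 tree
p p p e e d: 1 tree

p p p p e d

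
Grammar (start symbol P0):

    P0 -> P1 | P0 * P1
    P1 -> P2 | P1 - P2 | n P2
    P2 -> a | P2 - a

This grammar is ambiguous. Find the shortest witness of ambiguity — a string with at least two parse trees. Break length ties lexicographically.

length 1: no string has ≥2 trees
length 2: no string has ≥2 trees
length 3: a - a has 2 parse trees

Two derivations of a - a:
  P0 ⇒ P1 ⇒ P2 ⇒ P2 - a ⇒ a - a
  P0 ⇒ P1 ⇒ P1 - P2 ⇒ P2 - P2 ⇒ a - P2 ⇒ a - a

a - a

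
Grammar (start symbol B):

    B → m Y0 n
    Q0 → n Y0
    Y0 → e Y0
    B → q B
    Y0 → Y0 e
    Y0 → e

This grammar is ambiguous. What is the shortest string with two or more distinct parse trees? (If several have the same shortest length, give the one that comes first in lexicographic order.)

m e e n

length 3: no string has ≥2 trees
length 4: m e e n has 2 parse trees

Two derivations of m e e n:
  B ⇒ m Y0 n ⇒ m e Y0 n ⇒ m e e n
  B ⇒ m Y0 n ⇒ m Y0 e n ⇒ m e e n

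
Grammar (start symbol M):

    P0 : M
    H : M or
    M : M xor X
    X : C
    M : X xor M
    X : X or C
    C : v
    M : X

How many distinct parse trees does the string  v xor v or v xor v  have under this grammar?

4

Parse trees for v xor v or v xor v:
  [M [M [M [X [C v]]] xor [X [X [C v]] or [C v]]] xor [X [C v]]]
  [M [M [X [C v]] xor [M [X [X [C v]] or [C v]]]] xor [X [C v]]]
  [M [X [C v]] xor [M [M [X [X [C v]] or [C v]]] xor [X [C v]]]]
  [M [X [C v]] xor [M [X [X [C v]] or [C v]] xor [M [X [C v]]]]]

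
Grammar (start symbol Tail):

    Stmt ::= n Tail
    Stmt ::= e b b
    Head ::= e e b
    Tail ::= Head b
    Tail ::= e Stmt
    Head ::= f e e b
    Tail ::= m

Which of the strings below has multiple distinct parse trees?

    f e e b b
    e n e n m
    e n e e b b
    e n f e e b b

e n e e b b

f e e b b: 1 tree
e n e n m: 1 tree
e n e e b b: 2 trees
e n f e e b b: 1 tree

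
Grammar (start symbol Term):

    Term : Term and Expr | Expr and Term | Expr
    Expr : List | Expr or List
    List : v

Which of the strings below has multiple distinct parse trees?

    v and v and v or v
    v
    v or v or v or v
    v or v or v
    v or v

v and v and v or v: 4 trees
v: 1 tree
v or v or v or v: 1 tree
v or v or v: 1 tree
v or v: 1 tree

v and v and v or v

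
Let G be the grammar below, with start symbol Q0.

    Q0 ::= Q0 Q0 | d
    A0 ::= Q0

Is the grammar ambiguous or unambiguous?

Witness: d d d

Derivation 1: Q0 ⇒ Q0 Q0 ⇒ Q0 Q0 Q0 ⇒ d Q0 Q0 ⇒ d d Q0 ⇒ d d d
Derivation 2: Q0 ⇒ Q0 Q0 ⇒ d Q0 ⇒ d Q0 Q0 ⇒ d d Q0 ⇒ d d d

Two distinct leftmost derivations for the same string.

Ambiguous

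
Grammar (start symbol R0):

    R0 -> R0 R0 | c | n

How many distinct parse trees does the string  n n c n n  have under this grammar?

Parse trees for n n c n n (showing first 6 of 14):
  [R0 [R0 n] [R0 [R0 n] [R0 [R0 c] [R0 [R0 n] [R0 n]]]]]
  [R0 [R0 n] [R0 [R0 n] [R0 [R0 [R0 c] [R0 n]] [R0 n]]]]
  [R0 [R0 n] [R0 [R0 [R0 n] [R0 c]] [R0 [R0 n] [R0 n]]]]
  [R0 [R0 n] [R0 [R0 [R0 n] [R0 [R0 c] [R0 n]]] [R0 n]]]
  [R0 [R0 n] [R0 [R0 [R0 [R0 n] [R0 c]] [R0 n]] [R0 n]]]
  [R0 [R0 [R0 n] [R0 n]] [R0 [R0 c] [R0 [R0 n] [R0 n]]]]

14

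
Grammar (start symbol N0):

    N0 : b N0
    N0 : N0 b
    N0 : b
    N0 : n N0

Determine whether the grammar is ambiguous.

Ambiguous

Witness: b b

Derivation 1: N0 ⇒ b N0 ⇒ b b
Derivation 2: N0 ⇒ N0 b ⇒ b b

Two distinct leftmost derivations for the same string.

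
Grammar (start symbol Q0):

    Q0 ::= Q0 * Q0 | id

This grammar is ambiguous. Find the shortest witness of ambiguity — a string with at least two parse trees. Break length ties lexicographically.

id * id * id

length 1: no string has ≥2 trees
length 3: no string has ≥2 trees
length 5: id * id * id has 2 parse trees

Two derivations of id * id * id:
  Q0 ⇒ Q0 * Q0 ⇒ Q0 * Q0 * Q0 ⇒ id * Q0 * Q0 ⇒ id * id * Q0 ⇒ id * id * id
  Q0 ⇒ Q0 * Q0 ⇒ id * Q0 ⇒ id * Q0 * Q0 ⇒ id * id * Q0 ⇒ id * id * id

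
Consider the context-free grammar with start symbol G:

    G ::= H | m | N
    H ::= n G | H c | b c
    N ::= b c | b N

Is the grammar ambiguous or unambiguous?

Witness: b c

Derivation 1: G ⇒ H ⇒ b c
Derivation 2: G ⇒ N ⇒ b c

Two distinct leftmost derivations for the same string.

Ambiguous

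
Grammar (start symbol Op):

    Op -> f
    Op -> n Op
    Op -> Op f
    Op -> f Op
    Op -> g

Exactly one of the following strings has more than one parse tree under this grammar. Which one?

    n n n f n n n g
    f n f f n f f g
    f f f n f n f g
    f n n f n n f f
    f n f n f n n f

f n n f n n f f

n n n f n n n g: 1 tree
f n f f n f f g: 1 tree
f f f n f n f g: 1 tree
f n n f n n f f: 8 trees
f n f n f n n f: 1 tree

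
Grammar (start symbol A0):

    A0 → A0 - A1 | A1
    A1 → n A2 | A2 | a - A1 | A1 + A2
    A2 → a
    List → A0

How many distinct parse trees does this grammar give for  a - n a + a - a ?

3

Parse trees for a - n a + a - a:
  [A0 [A0 [A0 [A1 [A2 a]]] - [A1 [A1 n [A2 a]] + [A2 a]]] - [A1 [A2 a]]]
  [A0 [A0 [A1 a - [A1 [A1 n [A2 a]] + [A2 a]]]] - [A1 [A2 a]]]
  [A0 [A0 [A1 [A1 a - [A1 n [A2 a]]] + [A2 a]]] - [A1 [A2 a]]]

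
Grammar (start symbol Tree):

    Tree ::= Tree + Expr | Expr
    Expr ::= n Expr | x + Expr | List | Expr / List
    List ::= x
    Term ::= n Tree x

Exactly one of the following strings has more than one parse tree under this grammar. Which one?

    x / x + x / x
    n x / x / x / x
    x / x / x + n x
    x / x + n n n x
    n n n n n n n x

x / x + x / x: 1 tree
n x / x / x / x: 4 trees
x / x / x + n x: 1 tree
x / x + n n n x: 1 tree
n n n n n n n x: 1 tree

n x / x / x / x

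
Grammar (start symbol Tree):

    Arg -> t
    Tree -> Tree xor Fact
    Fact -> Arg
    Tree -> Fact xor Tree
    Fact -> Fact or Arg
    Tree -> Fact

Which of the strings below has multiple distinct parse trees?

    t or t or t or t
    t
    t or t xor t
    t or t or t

t or t xor t

t or t or t or t: 1 tree
t: 1 tree
t or t xor t: 2 trees
t or t or t: 1 tree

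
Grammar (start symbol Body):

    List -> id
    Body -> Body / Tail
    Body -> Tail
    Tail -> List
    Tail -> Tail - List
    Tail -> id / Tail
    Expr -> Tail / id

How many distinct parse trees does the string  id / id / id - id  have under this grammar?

7

Parse trees for id / id / id - id:
  [Body [Body [Tail [List id]]] / [Tail [Tail id / [Tail [List id]]] - [List id]]]
  [Body [Body [Tail [List id]]] / [Tail id / [Tail [Tail [List id]] - [List id]]]]
  [Body [Body [Body [Tail [List id]]] / [Tail [List id]]] / [Tail [Tail [List id]] - [List id]]]
  [Body [Body [Tail id / [Tail [List id]]]] / [Tail [Tail [List id]] - [List id]]]
  [Body [Tail [Tail id / [Tail id / [Tail [List id]]]] - [List id]]]
  [Body [Tail id / [Tail [Tail id / [Tail [List id]]] - [List id]]]]
  [Body [Tail id / [Tail id / [Tail [Tail [List id]] - [List id]]]]]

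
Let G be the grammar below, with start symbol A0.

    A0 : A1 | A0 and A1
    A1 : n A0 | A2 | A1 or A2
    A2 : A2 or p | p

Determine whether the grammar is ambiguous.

Ambiguous

Witness: p or p

Derivation 1: A0 ⇒ A1 ⇒ A2 ⇒ A2 or p ⇒ p or p
Derivation 2: A0 ⇒ A1 ⇒ A1 or A2 ⇒ A2 or A2 ⇒ p or A2 ⇒ p or p

Two distinct leftmost derivations for the same string.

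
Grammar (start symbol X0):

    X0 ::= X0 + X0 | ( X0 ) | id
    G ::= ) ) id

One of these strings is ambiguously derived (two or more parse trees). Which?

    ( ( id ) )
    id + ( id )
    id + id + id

( ( id ) ): 1 tree
id + ( id ): 1 tree
id + id + id: 2 trees

id + id + id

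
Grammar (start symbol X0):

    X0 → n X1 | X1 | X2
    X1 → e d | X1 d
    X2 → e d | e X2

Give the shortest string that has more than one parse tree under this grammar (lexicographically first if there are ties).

length 2: e d has 2 parse trees

Two derivations of e d:
  X0 ⇒ X1 ⇒ e d
  X0 ⇒ X2 ⇒ e d

e d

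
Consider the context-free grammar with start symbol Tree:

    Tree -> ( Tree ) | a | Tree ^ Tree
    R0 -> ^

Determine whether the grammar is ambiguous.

Witness: a ^ a ^ a

Derivation 1: Tree ⇒ Tree ^ Tree ⇒ a ^ Tree ⇒ a ^ Tree ^ Tree ⇒ a ^ a ^ Tree ⇒ a ^ a ^ a
Derivation 2: Tree ⇒ Tree ^ Tree ⇒ Tree ^ Tree ^ Tree ⇒ a ^ Tree ^ Tree ⇒ a ^ a ^ Tree ⇒ a ^ a ^ a

Two distinct leftmost derivations for the same string.

Ambiguous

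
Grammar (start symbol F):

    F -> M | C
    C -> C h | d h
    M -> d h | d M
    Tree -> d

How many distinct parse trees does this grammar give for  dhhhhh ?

1

Parse trees for dhhhhh:
  [F [C [C [C [C [C d h] h] h] h] h]]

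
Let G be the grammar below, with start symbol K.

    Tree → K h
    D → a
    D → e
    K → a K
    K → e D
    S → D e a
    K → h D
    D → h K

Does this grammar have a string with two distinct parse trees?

Unambiguous

(Tree, S are unreachable from K, so their rules don't affect L(K).) The reachable rules are right-linear with at most one rule per (nonterminal, next-terminal) pair. Each input token forces the next rule, so parsing is deterministic.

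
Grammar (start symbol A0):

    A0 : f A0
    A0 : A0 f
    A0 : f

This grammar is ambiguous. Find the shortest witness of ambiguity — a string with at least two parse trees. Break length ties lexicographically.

f f

length 1: no string has ≥2 trees
length 2: f f has 2 parse trees

Two derivations of f f:
  A0 ⇒ f A0 ⇒ f f
  A0 ⇒ A0 f ⇒ f f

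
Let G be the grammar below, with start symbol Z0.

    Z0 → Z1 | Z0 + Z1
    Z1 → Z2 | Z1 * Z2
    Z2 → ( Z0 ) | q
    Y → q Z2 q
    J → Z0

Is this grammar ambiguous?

(Y, J are unreachable from Z0, so their rules don't affect L(Z0).) This is a standard precedence ladder (Z0 over Z1 over Z2), with each level left-recursive on its own operator ('+' at Z0, '*' at Z1). That structure is LR(1), hence unambiguous.

Unambiguous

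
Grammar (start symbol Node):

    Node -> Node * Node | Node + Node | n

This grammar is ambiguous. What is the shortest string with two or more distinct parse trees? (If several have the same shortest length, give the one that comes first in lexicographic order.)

n * n * n

length 1: no string has ≥2 trees
length 3: no string has ≥2 trees
length 5: n * n * n has 2 parse trees

Two derivations of n * n * n:
  Node ⇒ Node * Node ⇒ Node * Node * Node ⇒ n * Node * Node ⇒ n * n * Node ⇒ n * n * n
  Node ⇒ Node * Node ⇒ n * Node ⇒ n * Node * Node ⇒ n * n * Node ⇒ n * n * n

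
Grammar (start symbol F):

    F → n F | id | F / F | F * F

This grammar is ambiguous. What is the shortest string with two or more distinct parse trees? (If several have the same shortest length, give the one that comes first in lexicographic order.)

n id * id

length 1: no string has ≥2 trees
length 2: no string has ≥2 trees
length 3: no string has ≥2 trees
length 4: n id * id has 2 parse trees

Two derivations of n id * id:
  F ⇒ n F ⇒ n F * F ⇒ n id * F ⇒ n id * id
  F ⇒ F * F ⇒ n F * F ⇒ n id * F ⇒ n id * id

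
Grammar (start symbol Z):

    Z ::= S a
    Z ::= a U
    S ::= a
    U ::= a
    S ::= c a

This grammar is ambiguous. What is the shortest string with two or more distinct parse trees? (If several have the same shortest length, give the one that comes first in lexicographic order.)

a a

length 2: a a has 2 parse trees

Two derivations of a a:
  Z ⇒ S a ⇒ a a
  Z ⇒ a U ⇒ a a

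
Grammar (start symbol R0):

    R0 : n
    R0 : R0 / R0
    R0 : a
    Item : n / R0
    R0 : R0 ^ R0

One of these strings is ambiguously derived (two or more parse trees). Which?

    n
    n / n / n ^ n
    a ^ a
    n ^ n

n / n / n ^ n

n: 1 tree
n / n / n ^ n: 5 trees
a ^ a: 1 tree
n ^ n: 1 tree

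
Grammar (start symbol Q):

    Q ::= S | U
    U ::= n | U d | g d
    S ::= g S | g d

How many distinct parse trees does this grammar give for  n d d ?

1

Parse trees for n d d:
  [Q [U [U [U n] d] d]]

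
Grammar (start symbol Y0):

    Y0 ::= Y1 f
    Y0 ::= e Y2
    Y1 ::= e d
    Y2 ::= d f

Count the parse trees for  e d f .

Parse trees for e d f:
  [Y0 [Y1 e d] f]
  [Y0 e [Y2 d f]]

2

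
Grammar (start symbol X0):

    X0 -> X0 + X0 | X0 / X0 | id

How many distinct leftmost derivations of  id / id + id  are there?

Parse trees for id / id + id:
  [X0 [X0 [X0 id] / [X0 id]] + [X0 id]]
  [X0 [X0 id] / [X0 [X0 id] + [X0 id]]]

2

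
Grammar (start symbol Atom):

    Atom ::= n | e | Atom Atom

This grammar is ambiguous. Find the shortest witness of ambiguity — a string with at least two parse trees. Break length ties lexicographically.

e e e

length 1: no string has ≥2 trees
length 2: no string has ≥2 trees
length 3: e e e has 2 parse trees

Two derivations of e e e:
  Atom ⇒ Atom Atom ⇒ e Atom ⇒ e Atom Atom ⇒ e e Atom ⇒ e e e
  Atom ⇒ Atom Atom ⇒ Atom Atom Atom ⇒ e Atom Atom ⇒ e e Atom ⇒ e e e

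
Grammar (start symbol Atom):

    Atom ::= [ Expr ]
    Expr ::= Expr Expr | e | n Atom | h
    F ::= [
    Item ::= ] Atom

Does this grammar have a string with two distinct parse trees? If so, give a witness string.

Ambiguous

Witness: [ e e e ]

Derivation 1: Atom ⇒ [ Expr ] ⇒ [ Expr Expr ] ⇒ [ Expr Expr Expr ] ⇒ [ e Expr Expr ] ⇒ [ e e Expr ] ⇒ [ e e e ]
Derivation 2: Atom ⇒ [ Expr ] ⇒ [ Expr Expr ] ⇒ [ e Expr ] ⇒ [ e Expr Expr ] ⇒ [ e e Expr ] ⇒ [ e e e ]

Two distinct leftmost derivations for the same string.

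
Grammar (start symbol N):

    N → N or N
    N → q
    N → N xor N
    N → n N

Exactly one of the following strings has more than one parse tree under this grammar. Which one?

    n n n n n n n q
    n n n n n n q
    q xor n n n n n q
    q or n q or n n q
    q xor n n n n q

n n n n n n n q: 1 tree
n n n n n n q: 1 tree
q xor n n n n n q: 1 tree
q or n q or n n q: 3 trees
q xor n n n n q: 1 tree

q or n q or n n q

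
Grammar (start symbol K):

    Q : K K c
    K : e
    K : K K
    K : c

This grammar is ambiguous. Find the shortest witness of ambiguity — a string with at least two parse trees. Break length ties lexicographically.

c c c

length 1: no string has ≥2 trees
length 2: no string has ≥2 trees
length 3: c c c has 2 parse trees

Two derivations of c c c:
  K ⇒ K K ⇒ K K K ⇒ c K K ⇒ c c K ⇒ c c c
  K ⇒ K K ⇒ c K ⇒ c K K ⇒ c c K ⇒ c c c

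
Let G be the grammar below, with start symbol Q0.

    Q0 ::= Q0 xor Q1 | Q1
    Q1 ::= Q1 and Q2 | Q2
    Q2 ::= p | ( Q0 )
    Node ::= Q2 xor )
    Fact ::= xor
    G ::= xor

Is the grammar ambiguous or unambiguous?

Only Q0, Q1, Q2 are reachable from Q0; ignoring the rest: The grammar is stratified — Q0 handles 'xor' (left-recursive), Q1 handles 'and', Q2 atoms. Each operator has a fixed associativity and precedence level, so every string has one parse.

Unambiguous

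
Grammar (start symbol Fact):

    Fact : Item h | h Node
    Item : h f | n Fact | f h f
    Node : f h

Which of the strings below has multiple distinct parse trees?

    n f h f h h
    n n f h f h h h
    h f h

h f h

n f h f h h: 1 tree
n n f h f h h h: 1 tree
h f h: 2 trees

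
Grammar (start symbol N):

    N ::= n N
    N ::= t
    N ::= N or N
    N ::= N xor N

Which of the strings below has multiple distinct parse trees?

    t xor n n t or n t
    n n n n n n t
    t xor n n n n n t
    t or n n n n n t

t xor n n t or n t

t xor n n t or n t: 4 trees
n n n n n n t: 1 tree
t xor n n n n n t: 1 tree
t or n n n n n t: 1 tree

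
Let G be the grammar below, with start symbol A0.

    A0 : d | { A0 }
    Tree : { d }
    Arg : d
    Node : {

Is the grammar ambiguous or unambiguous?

Unambiguous

Only A0 is reachable from A0; ignoring the rest: Each string is a nest of matched brackets around a single atom. An opening bracket forces the recursive rule; an atom forces the base rule.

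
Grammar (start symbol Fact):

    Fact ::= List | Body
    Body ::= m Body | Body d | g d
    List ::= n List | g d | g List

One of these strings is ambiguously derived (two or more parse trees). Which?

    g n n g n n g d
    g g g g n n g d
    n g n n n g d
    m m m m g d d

g n n g n n g d: 1 tree
g g g g n n g d: 1 tree
n g n n n g d: 1 tree
m m m m g d d: 5 trees

m m m m g d d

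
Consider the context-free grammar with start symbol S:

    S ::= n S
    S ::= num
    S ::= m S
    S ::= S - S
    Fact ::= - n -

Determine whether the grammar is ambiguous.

Witness: m num - num

Derivation 1: S ⇒ m S ⇒ m S - S ⇒ m num - S ⇒ m num - num
Derivation 2: S ⇒ S - S ⇒ m S - S ⇒ m num - S ⇒ m num - num

Two distinct leftmost derivations for the same string.

Ambiguous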